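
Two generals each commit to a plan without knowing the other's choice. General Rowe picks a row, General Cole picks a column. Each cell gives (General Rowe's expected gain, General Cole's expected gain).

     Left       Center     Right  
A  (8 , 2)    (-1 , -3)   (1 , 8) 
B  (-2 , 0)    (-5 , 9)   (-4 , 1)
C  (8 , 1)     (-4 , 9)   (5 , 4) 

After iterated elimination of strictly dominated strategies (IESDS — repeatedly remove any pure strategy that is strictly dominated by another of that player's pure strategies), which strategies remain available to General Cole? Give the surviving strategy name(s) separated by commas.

For General Rowe, A strictly dominates B on the remaining columns (Left: 8>-2, Center: -1>-5, Right: 1>-4); eliminate B.
Column Left is eliminated: Right beats it against every remaining row (A: 8>2, C: 4>1).
Among the remaining strategies, none is strictly dominated by another pure strategy of the same player, so the elimination stops.
Surviving strategies — General Rowe: {A, C}; General Cole: {Center, Right}.

Center, Right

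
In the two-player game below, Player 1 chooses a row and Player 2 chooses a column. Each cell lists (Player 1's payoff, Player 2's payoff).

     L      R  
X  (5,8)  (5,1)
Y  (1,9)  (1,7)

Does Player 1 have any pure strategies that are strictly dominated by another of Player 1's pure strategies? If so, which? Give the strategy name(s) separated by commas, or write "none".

Y

Nothing dominates X: Y at L (5>1).
X strictly dominates Y — L: 5>1, R: 5>1.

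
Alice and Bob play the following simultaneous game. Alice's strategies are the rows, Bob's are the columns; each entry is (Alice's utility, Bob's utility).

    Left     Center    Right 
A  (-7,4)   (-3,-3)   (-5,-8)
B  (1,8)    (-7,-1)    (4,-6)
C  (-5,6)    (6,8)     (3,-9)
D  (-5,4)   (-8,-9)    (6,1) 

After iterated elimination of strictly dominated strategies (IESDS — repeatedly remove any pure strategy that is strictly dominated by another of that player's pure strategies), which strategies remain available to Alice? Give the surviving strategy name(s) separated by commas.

B, C

For Alice, C strictly dominates A on the remaining columns (Left: -5>-7, Center: 6>-3, Right: 3>-5); eliminate A.
Bob's strategy Right is strictly dominated by Left (B: 8>-6, C: 6>-9, D: 4>1) and is removed.
Row D is eliminated: B beats it against every remaining column (Left: 1>-5, Center: -7>-8).
Among the remaining strategies, none is strictly dominated by another pure strategy of the same player, so the elimination stops.
Surviving strategies — Alice: {B, C}; Bob: {Left, Center}.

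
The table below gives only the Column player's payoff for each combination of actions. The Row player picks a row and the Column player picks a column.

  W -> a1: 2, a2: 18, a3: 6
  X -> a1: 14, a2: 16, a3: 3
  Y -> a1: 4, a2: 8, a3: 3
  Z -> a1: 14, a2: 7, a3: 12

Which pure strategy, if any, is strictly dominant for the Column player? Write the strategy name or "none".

none

a1 fails to dominate a2 at W (2<18).
a2 fails to dominate a1 at Z (7<14).
a3 fails to dominate a1 at X (3<14).
No single strategy dominates all the others.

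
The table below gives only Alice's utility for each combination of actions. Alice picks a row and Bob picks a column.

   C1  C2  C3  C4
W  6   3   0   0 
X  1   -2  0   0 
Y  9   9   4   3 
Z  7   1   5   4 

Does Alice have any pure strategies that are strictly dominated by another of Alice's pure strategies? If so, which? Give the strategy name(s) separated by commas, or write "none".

W is strictly dominated by Y (C1: 9>6, C2: 9>3, C3: 4>0, C4: 3>0).
X: dominated, since Y does at least as well everywhere (C1: 9>1, C2: 9>-2, C3: 4>0, C4: 3>0).
Y: no other strategy beats it everywhere (W at C1 (9>6); X at C1 (9>1); Z at C1 (9>7)).
Nothing dominates Z: W at C1 (7>6); X at C1 (7>1); Y at C3 (5>4).

W, X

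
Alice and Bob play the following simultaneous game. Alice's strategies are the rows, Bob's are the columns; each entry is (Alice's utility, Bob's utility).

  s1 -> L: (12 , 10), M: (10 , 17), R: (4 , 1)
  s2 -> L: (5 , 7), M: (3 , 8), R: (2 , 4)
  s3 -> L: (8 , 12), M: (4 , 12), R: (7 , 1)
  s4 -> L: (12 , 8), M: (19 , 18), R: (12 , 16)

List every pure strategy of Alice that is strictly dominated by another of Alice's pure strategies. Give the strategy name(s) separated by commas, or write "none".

s2, s3

s1 is not dominated — it holds its own against s2 at L (12>5); s3 at L (12>8); s4 at L (12=12).
s2: dominated, since s1 does at least as well everywhere (L: 12>5, M: 10>3, R: 4>2).
s3: dominated, since s4 does at least as well everywhere (L: 12>8, M: 19>4, R: 12>7).
s4: no other strategy beats it everywhere (s1 at L (12=12); s2 at L (12>5); s3 at L (12>8)).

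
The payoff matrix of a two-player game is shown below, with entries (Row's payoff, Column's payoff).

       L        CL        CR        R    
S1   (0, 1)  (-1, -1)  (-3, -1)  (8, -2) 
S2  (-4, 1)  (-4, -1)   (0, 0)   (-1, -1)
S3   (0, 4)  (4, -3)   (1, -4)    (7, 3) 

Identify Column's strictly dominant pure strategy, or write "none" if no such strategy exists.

L vs CL: S1: 1>-1, S2: 1>-1, S3: 4>-3.
L vs CR: S1: 1>-1, S2: 1>0, S3: 4>-4.
L vs R: S1: 1>-2, S2: 1>-1, S3: 4>3.
L strictly beats every other strategy against every opponent action, so it is strictly dominant.

L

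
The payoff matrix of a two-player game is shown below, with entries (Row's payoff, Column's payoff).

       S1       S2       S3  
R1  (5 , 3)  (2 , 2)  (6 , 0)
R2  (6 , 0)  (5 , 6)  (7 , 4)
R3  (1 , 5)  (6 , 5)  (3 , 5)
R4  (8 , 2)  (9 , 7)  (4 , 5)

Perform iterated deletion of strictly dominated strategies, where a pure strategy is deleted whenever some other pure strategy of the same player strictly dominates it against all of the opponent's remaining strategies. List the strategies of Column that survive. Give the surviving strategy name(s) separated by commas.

S2

Row's strategy R1 is strictly dominated by R2 (S1: 6>5, S2: 5>2, S3: 7>6) and is removed.
For Row, R4 strictly dominates R3 on the remaining columns (S1: 8>1, S2: 9>6, S3: 4>3); eliminate R3.
Column's strategy S1 is strictly dominated by S2 (R2: 6>0, R4: 7>2) and is removed.
Column's strategy S3 is strictly dominated by S2 (R2: 6>4, R4: 7>5) and is removed.
Row's strategy R2 is strictly dominated by R4 (S2: 9>5) and is removed.
Among the remaining strategies, none is strictly dominated by another pure strategy of the same player, so the elimination stops.
Surviving strategies — Row: {R4}; Column: {S2}.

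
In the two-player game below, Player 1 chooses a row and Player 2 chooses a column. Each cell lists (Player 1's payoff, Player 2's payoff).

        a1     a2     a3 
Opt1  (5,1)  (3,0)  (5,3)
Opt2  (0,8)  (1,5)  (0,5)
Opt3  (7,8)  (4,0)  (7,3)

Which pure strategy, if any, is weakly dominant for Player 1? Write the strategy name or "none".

Opt3 vs Opt1: a1: 7>5, a2: 4>3, a3: 7>5.
Opt3 vs Opt2: a1: 7>0, a2: 4>1, a3: 7>0.
Opt3 is at least as good as every other strategy against every opponent action, so it is weakly dominant.

Opt3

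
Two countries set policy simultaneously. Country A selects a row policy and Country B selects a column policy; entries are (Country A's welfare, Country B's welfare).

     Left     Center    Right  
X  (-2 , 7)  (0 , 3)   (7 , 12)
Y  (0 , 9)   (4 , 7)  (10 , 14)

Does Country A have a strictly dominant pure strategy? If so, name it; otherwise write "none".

Y vs X: Left: 0>-2, Center: 4>0, Right: 10>7.
Y strictly beats every other strategy against every opponent action, so it is strictly dominant.

Y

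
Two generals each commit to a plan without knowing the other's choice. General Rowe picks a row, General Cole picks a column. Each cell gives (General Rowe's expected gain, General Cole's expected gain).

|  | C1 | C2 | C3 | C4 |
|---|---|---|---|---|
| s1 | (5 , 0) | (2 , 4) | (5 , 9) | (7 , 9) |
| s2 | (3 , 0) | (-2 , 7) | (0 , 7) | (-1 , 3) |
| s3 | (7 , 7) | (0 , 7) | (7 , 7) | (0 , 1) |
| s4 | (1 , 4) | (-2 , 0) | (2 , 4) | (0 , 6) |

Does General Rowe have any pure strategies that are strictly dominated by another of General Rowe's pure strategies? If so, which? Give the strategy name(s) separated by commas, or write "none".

s2, s4

s1 is not dominated — it holds its own against s2 at C1 (5>3); s3 at C2 (2>0); s4 at C1 (5>1).
s2 is strictly dominated by s1 (C1: 5>3, C2: 2>-2, C3: 5>0, C4: 7>-1).
s3: no other strategy beats it everywhere (s1 at C1 (7>5); s2 at C1 (7>3); s4 at C1 (7>1)).
s1 strictly dominates s4 — C1: 5>1, C2: 2>-2, C3: 5>2, C4: 7>0.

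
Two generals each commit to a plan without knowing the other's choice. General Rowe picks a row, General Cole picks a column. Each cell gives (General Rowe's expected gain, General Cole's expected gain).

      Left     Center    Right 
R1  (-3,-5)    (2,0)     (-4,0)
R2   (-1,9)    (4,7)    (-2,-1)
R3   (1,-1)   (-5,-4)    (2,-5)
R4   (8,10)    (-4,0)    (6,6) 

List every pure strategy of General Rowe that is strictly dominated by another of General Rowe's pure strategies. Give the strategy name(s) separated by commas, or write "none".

R1 is strictly dominated by R2 (Left: -1>-3, Center: 4>2, Right: -2>-4).
R2: no other strategy beats it everywhere (R1 at Left (-1>-3); R3 at Center (4>-5); R4 at Center (4>-4)).
R3 is strictly dominated by R4 (Left: 8>1, Center: -4>-5, Right: 6>2).
R4: no other strategy beats it everywhere (R1 at Left (8>-3); R2 at Left (8>-1); R3 at Left (8>1)).

R1, R3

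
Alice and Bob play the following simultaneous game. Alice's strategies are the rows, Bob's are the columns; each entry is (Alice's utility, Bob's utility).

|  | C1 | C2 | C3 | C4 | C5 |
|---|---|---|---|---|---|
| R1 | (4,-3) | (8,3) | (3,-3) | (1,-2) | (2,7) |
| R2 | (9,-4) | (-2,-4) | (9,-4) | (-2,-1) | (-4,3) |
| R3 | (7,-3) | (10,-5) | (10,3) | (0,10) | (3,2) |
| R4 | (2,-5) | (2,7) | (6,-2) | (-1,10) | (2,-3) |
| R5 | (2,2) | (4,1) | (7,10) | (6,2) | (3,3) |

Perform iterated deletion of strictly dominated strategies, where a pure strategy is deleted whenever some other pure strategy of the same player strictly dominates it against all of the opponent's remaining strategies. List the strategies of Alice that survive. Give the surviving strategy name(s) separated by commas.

Row R4 is eliminated: R3 beats it against every remaining column (C1: 7>2, C2: 10>2, C3: 10>6, C4: 0>-1, C5: 3>2).
For Bob, C5 strictly dominates C1 on the remaining rows (R1: 7>-3, R2: 3>-4, R3: 2>-3, R5: 3>2); eliminate C1.
For Alice, R3 strictly dominates R2 on the remaining columns (C2: 10>-2, C3: 10>9, C4: 0>-2, C5: 3>-4); eliminate R2.
Column C2 is eliminated: C5 beats it against every remaining row (R1: 7>3, R3: 2>-5, R5: 3>1).
Alice's strategy R1 is strictly dominated by R5 (C3: 7>3, C4: 6>1, C5: 3>2) and is removed.
For Bob, C3 strictly dominates C5 on the remaining rows (R3: 3>2, R5: 10>3); eliminate C5.
Among the remaining strategies, none is strictly dominated by another pure strategy of the same player, so the elimination stops.
Surviving strategies — Alice: {R3, R5}; Bob: {C3, C4}.

R3, R5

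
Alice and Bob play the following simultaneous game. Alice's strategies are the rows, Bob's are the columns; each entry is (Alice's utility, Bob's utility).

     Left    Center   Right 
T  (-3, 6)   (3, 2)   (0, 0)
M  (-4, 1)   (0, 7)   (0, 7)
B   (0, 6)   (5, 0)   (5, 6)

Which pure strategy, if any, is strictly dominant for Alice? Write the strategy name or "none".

B

B vs T: Left: 0>-3, Center: 5>3, Right: 5>0.
B vs M: Left: 0>-4, Center: 5>0, Right: 5>0.
B strictly beats every other strategy against every opponent action, so it is strictly dominant.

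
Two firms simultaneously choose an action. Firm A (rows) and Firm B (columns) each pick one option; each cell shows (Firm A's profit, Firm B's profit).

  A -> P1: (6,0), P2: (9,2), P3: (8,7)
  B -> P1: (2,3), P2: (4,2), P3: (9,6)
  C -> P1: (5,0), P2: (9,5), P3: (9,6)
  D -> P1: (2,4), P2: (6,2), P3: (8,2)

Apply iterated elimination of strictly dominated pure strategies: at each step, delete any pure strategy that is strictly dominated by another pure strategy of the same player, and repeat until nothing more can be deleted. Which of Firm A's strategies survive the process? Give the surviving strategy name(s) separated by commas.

B, C

Row D is eliminated: C beats it against every remaining column (P1: 5>2, P2: 9>6, P3: 9>8).
For Firm B, P3 strictly dominates P1 on the remaining rows (A: 7>0, B: 6>3, C: 6>0); eliminate P1.
For Firm B, P3 strictly dominates P2 on the remaining rows (A: 7>2, B: 6>2, C: 6>5); eliminate P2.
Firm A's strategy A is strictly dominated by B (P3: 9>8) and is removed.
Among the remaining strategies, none is strictly dominated by another pure strategy of the same player, so the elimination stops.
Surviving strategies — Firm A: {B, C}; Firm B: {P3}.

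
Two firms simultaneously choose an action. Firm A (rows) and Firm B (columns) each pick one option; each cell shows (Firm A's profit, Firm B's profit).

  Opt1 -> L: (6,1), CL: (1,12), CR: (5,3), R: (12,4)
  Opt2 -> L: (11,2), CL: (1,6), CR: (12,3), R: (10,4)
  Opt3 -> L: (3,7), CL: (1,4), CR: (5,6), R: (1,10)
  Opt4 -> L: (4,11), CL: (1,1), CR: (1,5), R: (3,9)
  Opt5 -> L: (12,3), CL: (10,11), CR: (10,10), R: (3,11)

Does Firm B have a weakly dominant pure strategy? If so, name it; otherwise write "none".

none

L fails to dominate CL at Opt1 (1<12).
CL fails to dominate L at Opt3 (4<7).
CR fails to dominate L at Opt3 (6<7).
R fails to dominate L at Opt4 (9<11).
No single strategy dominates all the others.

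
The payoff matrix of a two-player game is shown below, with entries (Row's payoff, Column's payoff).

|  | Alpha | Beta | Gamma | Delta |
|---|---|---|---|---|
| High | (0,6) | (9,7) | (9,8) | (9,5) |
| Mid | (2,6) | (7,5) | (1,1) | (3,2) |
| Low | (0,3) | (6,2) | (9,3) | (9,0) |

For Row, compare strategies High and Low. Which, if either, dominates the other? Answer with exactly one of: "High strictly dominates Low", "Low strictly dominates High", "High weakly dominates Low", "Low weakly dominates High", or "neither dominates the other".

High weakly dominates Low

High's payoffs vs Low's, by Column's action — Alpha: 0=0, Beta: 9>6, Gamma: 9=9, Delta: 9=9.
High is at least as good everywhere and strictly better somewhere (tied only at Alpha, Gamma, Delta), so High weakly but not strictly dominates Low.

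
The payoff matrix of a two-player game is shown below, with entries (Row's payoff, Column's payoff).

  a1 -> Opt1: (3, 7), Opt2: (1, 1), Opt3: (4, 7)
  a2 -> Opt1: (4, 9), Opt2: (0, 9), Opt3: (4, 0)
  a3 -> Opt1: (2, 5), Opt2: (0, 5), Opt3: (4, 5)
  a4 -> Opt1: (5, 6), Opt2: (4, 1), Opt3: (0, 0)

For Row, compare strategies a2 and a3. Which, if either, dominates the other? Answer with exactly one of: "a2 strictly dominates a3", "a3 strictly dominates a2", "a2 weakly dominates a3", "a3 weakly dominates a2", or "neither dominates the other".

a2 weakly dominates a3

Compare a2 to a3 across each opponent action: Opt1: 4>2, Opt2: 0=0, Opt3: 4=4.
a2 is at least as good everywhere and strictly better somewhere (tied only at Opt2, Opt3), so a2 weakly but not strictly dominates a3.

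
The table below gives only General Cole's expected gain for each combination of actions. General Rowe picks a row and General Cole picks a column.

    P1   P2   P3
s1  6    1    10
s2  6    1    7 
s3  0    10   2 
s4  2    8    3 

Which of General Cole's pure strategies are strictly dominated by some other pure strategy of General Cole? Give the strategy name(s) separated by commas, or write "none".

P1

P1 is strictly dominated by P3 (s1: 10>6, s2: 7>6, s3: 2>0, s4: 3>2).
P2: no other strategy beats it everywhere (P1 at s3 (10>0); P3 at s3 (10>2)).
P3: no other strategy beats it everywhere (P1 at s1 (10>6); P2 at s1 (10>1)).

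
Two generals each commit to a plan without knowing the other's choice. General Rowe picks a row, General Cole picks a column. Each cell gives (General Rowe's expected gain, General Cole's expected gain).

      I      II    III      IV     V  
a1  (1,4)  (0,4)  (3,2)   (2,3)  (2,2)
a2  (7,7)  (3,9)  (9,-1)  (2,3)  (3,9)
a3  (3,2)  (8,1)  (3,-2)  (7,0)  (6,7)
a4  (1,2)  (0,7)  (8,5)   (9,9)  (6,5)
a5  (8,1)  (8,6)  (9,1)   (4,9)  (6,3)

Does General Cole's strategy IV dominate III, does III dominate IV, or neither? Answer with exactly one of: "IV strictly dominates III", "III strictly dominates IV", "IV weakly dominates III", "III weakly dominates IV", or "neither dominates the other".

IV's payoffs vs III's, by General Rowe's action — a1: 3>2, a2: 3>-1, a3: 0>-2, a4: 9>5, a5: 9>1.
IV gives a strictly higher payoff against each opponent action, so IV strictly dominates III.

IV strictly dominates III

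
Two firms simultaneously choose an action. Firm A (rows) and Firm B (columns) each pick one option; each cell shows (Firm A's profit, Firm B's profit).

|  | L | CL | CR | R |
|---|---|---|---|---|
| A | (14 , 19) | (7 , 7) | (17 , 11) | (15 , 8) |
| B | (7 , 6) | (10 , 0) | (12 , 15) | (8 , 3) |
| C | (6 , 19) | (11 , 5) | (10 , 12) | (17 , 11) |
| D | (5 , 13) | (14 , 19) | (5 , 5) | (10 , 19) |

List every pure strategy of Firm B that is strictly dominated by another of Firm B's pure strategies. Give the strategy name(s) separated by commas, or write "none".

L is not dominated — it holds its own against CL at A (19>7); CR at A (19>11); R at A (19>8).
CL is not dominated — it holds its own against L at D (19>13); CR at D (19>5); R at D (19=19).
Nothing dominates CR: L at B (15>6); CL at A (11>7); R at A (11>8).
Nothing dominates R: L at D (19>13); CL at A (8>7); CR at D (19>5).

none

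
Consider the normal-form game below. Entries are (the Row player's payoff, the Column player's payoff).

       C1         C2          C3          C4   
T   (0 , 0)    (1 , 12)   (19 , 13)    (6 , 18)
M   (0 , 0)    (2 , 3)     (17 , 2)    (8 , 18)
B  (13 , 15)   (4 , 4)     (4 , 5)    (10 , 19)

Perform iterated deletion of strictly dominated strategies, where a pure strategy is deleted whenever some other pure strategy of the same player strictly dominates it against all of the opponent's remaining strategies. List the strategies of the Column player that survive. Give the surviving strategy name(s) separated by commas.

C4

The Column player's strategy C1 is strictly dominated by C4 (T: 18>0, M: 18>0, B: 19>15) and is removed.
Column C2 is eliminated: C4 beats it against every remaining row (T: 18>12, M: 18>3, B: 19>4).
For the Column player, C4 strictly dominates C3 on the remaining rows (T: 18>13, M: 18>2, B: 19>5); eliminate C3.
Row T is eliminated: M beats it against every remaining column (C4: 8>6).
Row M is eliminated: B beats it against every remaining column (C4: 10>8).
Among the remaining strategies, none is strictly dominated by another pure strategy of the same player, so the elimination stops.
Surviving strategies — the Row player: {B}; the Column player: {C4}.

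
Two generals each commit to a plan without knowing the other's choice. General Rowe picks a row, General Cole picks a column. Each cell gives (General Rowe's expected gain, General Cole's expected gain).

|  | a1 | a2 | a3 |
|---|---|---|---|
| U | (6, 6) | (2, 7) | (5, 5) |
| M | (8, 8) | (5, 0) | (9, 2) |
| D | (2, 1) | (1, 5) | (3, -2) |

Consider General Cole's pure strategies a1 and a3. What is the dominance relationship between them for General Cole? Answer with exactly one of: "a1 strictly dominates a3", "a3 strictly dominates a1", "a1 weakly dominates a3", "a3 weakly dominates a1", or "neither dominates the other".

a1 strictly dominates a3

Compare a1 to a3 across each choice by General Rowe: U: 6>5, M: 8>2, D: 1>-2.
Every comparison favours a1, so a1 strictly dominates a3.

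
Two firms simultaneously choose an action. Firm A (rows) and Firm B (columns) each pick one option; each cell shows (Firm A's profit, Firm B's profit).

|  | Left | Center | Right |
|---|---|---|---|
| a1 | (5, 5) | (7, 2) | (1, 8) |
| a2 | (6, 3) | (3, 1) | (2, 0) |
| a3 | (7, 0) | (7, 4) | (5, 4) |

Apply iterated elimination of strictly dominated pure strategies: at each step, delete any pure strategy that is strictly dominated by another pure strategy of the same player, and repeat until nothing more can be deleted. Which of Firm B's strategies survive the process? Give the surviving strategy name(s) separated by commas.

Firm A's strategy a2 is strictly dominated by a3 (Left: 7>6, Center: 7>3, Right: 5>2) and is removed.
For Firm B, Right strictly dominates Left on the remaining rows (a1: 8>5, a3: 4>0); eliminate Left.
Among the remaining strategies, none is strictly dominated by another pure strategy of the same player, so the elimination stops.
Surviving strategies — Firm A: {a1, a3}; Firm B: {Center, Right}.

Center, Right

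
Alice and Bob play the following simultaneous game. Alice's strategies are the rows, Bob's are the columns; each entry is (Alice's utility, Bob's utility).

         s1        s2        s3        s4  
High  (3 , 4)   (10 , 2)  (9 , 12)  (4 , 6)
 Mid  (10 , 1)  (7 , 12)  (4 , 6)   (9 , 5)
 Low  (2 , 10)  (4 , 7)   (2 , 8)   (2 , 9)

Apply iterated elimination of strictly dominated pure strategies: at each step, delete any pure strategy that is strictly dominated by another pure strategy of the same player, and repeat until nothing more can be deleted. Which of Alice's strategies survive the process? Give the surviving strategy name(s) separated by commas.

Row Low is eliminated: High beats it against every remaining column (s1: 3>2, s2: 10>4, s3: 9>2, s4: 4>2).
Column s1 is eliminated: s3 beats it against every remaining row (High: 12>4, Mid: 6>1).
Column s4 is eliminated: s3 beats it against every remaining row (High: 12>6, Mid: 6>5).
Row Mid is eliminated: High beats it against every remaining column (s2: 10>7, s3: 9>4).
For Bob, s3 strictly dominates s2 on the remaining rows (High: 12>2); eliminate s2.
Among the remaining strategies, none is strictly dominated by another pure strategy of the same player, so the elimination stops.
Surviving strategies — Alice: {High}; Bob: {s3}.

High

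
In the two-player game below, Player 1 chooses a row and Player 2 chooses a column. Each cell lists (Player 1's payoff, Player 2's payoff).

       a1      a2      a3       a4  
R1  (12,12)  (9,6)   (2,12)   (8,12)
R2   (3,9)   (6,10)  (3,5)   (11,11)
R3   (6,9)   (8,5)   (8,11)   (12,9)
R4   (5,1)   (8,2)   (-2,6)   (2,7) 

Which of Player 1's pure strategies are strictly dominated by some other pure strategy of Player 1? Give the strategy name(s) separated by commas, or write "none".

R2, R4

Nothing dominates R1: R2 at a1 (12>3); R3 at a1 (12>6); R4 at a1 (12>5).
R2: dominated, since R3 does at least as well everywhere (a1: 6>3, a2: 8>6, a3: 8>3, a4: 12>11).
Nothing dominates R3: R1 at a3 (8>2); R2 at a1 (6>3); R4 at a1 (6>5).
R1 strictly dominates R4 — a1: 12>5, a2: 9>8, a3: 2>-2, a4: 8>2.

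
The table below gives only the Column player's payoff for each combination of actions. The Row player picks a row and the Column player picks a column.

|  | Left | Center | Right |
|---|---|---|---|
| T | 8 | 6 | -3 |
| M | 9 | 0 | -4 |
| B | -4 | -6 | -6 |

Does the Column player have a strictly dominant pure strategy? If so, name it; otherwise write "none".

Left vs Center: T: 8>6, M: 9>0, B: -4>-6.
Left vs Right: T: 8>-3, M: 9>-4, B: -4>-6.
Left strictly beats every other strategy against every opponent action, so it is strictly dominant.

Left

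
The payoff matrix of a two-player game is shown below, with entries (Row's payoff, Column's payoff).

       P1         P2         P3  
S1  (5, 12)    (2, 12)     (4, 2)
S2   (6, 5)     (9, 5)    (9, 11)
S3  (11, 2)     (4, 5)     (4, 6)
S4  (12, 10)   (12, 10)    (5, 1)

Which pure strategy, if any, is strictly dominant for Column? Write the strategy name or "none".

none

P1 fails to dominate P2 at S1 (12=12).
P2 fails to dominate P1 at S1 (12=12).
P3 fails to dominate P1 at S1 (2<12).
No single strategy dominates all the others.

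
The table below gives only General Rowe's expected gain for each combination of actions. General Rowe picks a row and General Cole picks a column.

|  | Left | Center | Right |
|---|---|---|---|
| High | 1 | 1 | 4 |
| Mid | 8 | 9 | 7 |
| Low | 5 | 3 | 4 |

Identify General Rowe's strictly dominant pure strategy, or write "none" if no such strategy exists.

Mid

Mid vs High: Left: 8>1, Center: 9>1, Right: 7>4.
Mid vs Low: Left: 8>5, Center: 9>3, Right: 7>4.
Mid strictly beats every other strategy against every opponent action, so it is strictly dominant.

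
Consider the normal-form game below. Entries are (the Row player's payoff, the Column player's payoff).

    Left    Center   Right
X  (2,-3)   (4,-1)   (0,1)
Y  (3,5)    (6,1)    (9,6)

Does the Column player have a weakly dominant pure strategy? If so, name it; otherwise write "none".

Right

Right vs Left: X: 1>-3, Y: 6>5.
Right vs Center: X: 1>-1, Y: 6>1.
Right is at least as good as every other strategy against every opponent action, so it is weakly dominant.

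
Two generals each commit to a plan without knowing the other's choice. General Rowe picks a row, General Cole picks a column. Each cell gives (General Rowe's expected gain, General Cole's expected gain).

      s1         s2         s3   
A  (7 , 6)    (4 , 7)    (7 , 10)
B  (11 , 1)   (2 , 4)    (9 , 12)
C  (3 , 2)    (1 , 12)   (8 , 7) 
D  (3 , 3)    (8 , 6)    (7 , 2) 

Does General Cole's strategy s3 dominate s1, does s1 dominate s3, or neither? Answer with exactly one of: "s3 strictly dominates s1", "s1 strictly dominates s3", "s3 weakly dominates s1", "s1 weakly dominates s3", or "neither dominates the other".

neither dominates the other

Compare s3 to s1 across each opponent action: A: 10>6, B: 12>1, C: 7>2, D: 2<3.
s3 does better at A, B, C but worse at D; neither strategy dominates the other.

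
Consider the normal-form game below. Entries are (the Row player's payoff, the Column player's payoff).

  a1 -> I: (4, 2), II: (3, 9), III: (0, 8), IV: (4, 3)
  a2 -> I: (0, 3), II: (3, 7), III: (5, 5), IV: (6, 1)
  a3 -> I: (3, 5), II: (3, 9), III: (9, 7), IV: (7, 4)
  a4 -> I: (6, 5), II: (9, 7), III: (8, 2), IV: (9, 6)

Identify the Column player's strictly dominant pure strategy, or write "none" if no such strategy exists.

II

II vs I: a1: 9>2, a2: 7>3, a3: 9>5, a4: 7>5.
II vs III: a1: 9>8, a2: 7>5, a3: 9>7, a4: 7>2.
II vs IV: a1: 9>3, a2: 7>1, a3: 9>4, a4: 7>6.
II strictly beats every other strategy against every opponent action, so it is strictly dominant.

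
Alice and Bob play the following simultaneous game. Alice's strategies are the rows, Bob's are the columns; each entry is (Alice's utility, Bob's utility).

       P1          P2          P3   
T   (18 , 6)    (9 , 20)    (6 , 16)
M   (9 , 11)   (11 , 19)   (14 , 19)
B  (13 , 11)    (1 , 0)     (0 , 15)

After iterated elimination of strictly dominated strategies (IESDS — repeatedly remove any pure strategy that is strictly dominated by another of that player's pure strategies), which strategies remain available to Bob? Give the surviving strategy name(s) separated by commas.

Row B is eliminated: T beats it against every remaining column (P1: 18>13, P2: 9>1, P3: 6>0).
For Bob, P2 strictly dominates P1 on the remaining rows (T: 20>6, M: 19>11); eliminate P1.
For Alice, M strictly dominates T on the remaining columns (P2: 11>9, P3: 14>6); eliminate T.
Among the remaining strategies, none is strictly dominated by another pure strategy of the same player, so the elimination stops.
Surviving strategies — Alice: {M}; Bob: {P2, P3}.

P2, P3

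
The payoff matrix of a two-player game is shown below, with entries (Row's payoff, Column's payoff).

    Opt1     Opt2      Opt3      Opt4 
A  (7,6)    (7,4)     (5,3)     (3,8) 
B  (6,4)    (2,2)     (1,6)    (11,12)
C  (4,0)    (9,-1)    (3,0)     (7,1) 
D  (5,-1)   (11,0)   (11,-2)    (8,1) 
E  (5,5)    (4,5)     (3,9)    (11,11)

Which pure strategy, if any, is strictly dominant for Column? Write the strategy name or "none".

Opt4 vs Opt1: A: 8>6, B: 12>4, C: 1>0, D: 1>-1, E: 11>5.
Opt4 vs Opt2: A: 8>4, B: 12>2, C: 1>-1, D: 1>0, E: 11>5.
Opt4 vs Opt3: A: 8>3, B: 12>6, C: 1>0, D: 1>-2, E: 11>9.
Opt4 strictly beats every other strategy against every opponent action, so it is strictly dominant.

Opt4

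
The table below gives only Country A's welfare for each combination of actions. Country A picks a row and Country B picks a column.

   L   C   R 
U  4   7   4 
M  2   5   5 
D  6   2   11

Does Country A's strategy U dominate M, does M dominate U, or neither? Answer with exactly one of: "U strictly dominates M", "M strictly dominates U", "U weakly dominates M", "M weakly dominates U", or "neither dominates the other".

neither dominates the other

U's payoffs vs M's, by Country B's action — L: 4>2, C: 7>5, R: 4<5.
U does better at L, C but worse at R; neither strategy dominates the other.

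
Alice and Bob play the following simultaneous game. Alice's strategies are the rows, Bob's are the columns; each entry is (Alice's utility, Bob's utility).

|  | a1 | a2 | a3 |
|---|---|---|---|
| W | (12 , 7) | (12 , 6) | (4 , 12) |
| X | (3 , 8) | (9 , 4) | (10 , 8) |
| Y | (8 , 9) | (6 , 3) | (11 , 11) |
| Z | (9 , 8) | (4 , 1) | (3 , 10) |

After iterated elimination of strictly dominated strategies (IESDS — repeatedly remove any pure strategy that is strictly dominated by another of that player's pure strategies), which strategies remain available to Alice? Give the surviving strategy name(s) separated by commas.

Y

For Alice, W strictly dominates Z on the remaining columns (a1: 12>9, a2: 12>4, a3: 4>3); eliminate Z.
For Bob, a1 strictly dominates a2 on the remaining rows (W: 7>6, X: 8>4, Y: 9>3); eliminate a2.
Alice's strategy X is strictly dominated by Y (a1: 8>3, a3: 11>10) and is removed.
For Bob, a3 strictly dominates a1 on the remaining rows (W: 12>7, Y: 11>9); eliminate a1.
Row W is eliminated: Y beats it against every remaining column (a3: 11>4).
Among the remaining strategies, none is strictly dominated by another pure strategy of the same player, so the elimination stops.
Surviving strategies — Alice: {Y}; Bob: {a3}.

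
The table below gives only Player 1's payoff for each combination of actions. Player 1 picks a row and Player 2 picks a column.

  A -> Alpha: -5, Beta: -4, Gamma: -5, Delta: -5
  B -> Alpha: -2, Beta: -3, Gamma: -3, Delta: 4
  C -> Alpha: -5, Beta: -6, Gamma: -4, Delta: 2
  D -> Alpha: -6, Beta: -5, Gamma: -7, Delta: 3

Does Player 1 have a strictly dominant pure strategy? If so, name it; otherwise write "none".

B

B vs A: Alpha: -2>-5, Beta: -3>-4, Gamma: -3>-5, Delta: 4>-5.
B vs C: Alpha: -2>-5, Beta: -3>-6, Gamma: -3>-4, Delta: 4>2.
B vs D: Alpha: -2>-6, Beta: -3>-5, Gamma: -3>-7, Delta: 4>3.
B strictly beats every other strategy against every opponent action, so it is strictly dominant.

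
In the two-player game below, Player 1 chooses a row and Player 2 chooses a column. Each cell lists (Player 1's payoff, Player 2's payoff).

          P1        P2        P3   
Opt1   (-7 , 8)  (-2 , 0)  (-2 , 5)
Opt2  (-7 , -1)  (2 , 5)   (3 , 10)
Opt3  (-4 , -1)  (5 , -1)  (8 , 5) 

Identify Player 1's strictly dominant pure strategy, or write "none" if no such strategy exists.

Opt3 vs Opt1: P1: -4>-7, P2: 5>-2, P3: 8>-2.
Opt3 vs Opt2: P1: -4>-7, P2: 5>2, P3: 8>3.
Opt3 strictly beats every other strategy against every opponent action, so it is strictly dominant.

Opt3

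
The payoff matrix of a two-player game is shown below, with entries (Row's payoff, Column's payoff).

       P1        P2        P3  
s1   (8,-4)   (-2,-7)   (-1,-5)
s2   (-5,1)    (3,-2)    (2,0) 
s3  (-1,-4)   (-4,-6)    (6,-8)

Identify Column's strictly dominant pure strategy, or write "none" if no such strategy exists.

P1

P1 vs P2: s1: -4>-7, s2: 1>-2, s3: -4>-6.
P1 vs P3: s1: -4>-5, s2: 1>0, s3: -4>-8.
P1 strictly beats every other strategy against every opponent action, so it is strictly dominant.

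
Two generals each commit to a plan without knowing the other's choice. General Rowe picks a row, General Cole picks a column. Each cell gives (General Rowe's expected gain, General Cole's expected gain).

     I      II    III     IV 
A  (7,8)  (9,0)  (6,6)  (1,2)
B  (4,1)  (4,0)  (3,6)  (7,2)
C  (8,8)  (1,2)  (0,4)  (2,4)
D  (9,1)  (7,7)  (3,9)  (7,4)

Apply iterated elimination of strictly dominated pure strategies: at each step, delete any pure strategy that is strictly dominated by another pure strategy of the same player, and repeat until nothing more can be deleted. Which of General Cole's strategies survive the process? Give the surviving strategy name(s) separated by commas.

I, III

Row C is eliminated: D beats it against every remaining column (I: 9>8, II: 7>1, III: 3>0, IV: 7>2).
General Cole's strategy II is strictly dominated by III (A: 6>0, B: 6>0, D: 9>7) and is removed.
For General Cole, III strictly dominates IV on the remaining rows (A: 6>2, B: 6>2, D: 9>4); eliminate IV.
Row B is eliminated: A beats it against every remaining column (I: 7>4, III: 6>3).
Among the remaining strategies, none is strictly dominated by another pure strategy of the same player, so the elimination stops.
Surviving strategies — General Rowe: {A, D}; General Cole: {I, III}.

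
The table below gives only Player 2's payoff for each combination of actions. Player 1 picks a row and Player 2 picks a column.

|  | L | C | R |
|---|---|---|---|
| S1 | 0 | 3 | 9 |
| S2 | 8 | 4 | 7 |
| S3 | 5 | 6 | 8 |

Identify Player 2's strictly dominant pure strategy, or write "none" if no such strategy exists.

none

L fails to dominate C at S1 (0<3).
C fails to dominate L at S2 (4<8).
R fails to dominate L at S2 (7<8).
No single strategy dominates all the others.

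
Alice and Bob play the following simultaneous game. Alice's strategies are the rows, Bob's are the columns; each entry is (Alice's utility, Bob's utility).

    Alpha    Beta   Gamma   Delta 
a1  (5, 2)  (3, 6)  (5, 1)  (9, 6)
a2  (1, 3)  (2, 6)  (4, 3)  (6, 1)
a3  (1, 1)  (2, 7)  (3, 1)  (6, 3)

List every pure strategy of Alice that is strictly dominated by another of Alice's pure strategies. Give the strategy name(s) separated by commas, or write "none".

a1: no other strategy beats it everywhere (a2 at Alpha (5>1); a3 at Alpha (5>1)).
a2: dominated, since a1 does at least as well everywhere (Alpha: 5>1, Beta: 3>2, Gamma: 5>4, Delta: 9>6).
a3 is strictly dominated by a1 (Alpha: 5>1, Beta: 3>2, Gamma: 5>3, Delta: 9>6).

a2, a3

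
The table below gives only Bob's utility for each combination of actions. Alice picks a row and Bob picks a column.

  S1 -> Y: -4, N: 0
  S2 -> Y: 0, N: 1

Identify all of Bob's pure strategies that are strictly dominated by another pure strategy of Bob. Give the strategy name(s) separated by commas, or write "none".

Y

Y: dominated, since N does at least as well everywhere (S1: 0>-4, S2: 1>0).
N is not dominated — it holds its own against Y at S1 (0>-4).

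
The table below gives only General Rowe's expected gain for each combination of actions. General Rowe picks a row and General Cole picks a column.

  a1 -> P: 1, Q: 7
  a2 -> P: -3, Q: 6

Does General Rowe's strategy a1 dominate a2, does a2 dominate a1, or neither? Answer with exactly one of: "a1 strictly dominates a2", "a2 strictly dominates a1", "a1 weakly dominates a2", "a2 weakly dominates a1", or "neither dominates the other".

a1 strictly dominates a2

Compare a1 to a2 across each opponent action: P: 1>-3, Q: 7>6.
Every comparison favours a1, so a1 strictly dominates a2.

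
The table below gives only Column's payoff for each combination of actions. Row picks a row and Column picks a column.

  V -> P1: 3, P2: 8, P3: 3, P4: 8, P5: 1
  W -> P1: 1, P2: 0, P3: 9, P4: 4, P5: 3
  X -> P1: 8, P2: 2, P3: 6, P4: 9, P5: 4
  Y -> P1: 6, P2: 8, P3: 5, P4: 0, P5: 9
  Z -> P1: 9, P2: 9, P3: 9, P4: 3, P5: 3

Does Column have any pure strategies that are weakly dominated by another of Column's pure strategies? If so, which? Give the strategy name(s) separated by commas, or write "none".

none

Nothing dominates P1: P2 at W (1>0); P3 at X (8>6); P4 at Y (6>0); P5 at V (3>1).
P2: no other strategy beats it everywhere (P1 at V (8>3); P3 at V (8>3); P4 at Y (8>0); P5 at V (8>1)).
P3 is not dominated — it holds its own against P1 at W (9>1); P2 at W (9>0); P4 at W (9>4); P5 at V (3>1).
P4 is not dominated — it holds its own against P1 at V (8>3); P2 at W (4>0); P3 at V (8>3); P5 at V (8>1).
Nothing dominates P5: P1 at W (3>1); P2 at W (3>0); P3 at Y (9>5); P4 at Y (9>0).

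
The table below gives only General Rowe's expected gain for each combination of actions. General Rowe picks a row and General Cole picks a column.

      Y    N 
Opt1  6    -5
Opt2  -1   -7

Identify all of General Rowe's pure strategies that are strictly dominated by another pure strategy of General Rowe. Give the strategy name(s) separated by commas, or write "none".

Opt1 is not dominated — it holds its own against Opt2 at Y (6>-1).
Opt2: dominated, since Opt1 does at least as well everywhere (Y: 6>-1, N: -5>-7).

Opt2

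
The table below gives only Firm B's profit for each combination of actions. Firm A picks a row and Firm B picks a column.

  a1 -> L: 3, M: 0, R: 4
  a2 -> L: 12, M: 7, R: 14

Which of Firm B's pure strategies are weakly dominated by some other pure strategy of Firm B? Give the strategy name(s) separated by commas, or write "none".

L, M

R weakly dominates L — a1: 4>3, a2: 14>12.
M is weakly dominated by L (a1: 3>0, a2: 12>7).
Nothing dominates R: L at a1 (4>3); M at a1 (4>0).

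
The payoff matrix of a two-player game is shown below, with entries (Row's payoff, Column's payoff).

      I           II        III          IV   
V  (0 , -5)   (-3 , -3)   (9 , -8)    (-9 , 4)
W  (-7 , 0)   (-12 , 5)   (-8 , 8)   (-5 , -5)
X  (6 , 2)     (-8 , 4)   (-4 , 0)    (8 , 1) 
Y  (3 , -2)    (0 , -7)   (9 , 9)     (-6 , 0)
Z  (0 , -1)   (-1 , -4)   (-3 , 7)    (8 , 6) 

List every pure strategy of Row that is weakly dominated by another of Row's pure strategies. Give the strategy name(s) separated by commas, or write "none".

V, W

V is weakly dominated by Y (I: 3>0, II: 0>-3, III: 9=9, IV: -6>-9).
X weakly dominates W — I: 6>-7, II: -8>-12, III: -4>-8, IV: 8>-5.
X is not dominated — it holds its own against V at I (6>0); W at I (6>-7); Y at I (6>3); Z at I (6>0).
Y is not dominated — it holds its own against V at I (3>0); W at I (3>-7); X at II (0>-8); Z at I (3>0).
Z: no other strategy beats it everywhere (V at II (-1>-3); W at I (0>-7); X at II (-1>-8); Y at IV (8>-6)).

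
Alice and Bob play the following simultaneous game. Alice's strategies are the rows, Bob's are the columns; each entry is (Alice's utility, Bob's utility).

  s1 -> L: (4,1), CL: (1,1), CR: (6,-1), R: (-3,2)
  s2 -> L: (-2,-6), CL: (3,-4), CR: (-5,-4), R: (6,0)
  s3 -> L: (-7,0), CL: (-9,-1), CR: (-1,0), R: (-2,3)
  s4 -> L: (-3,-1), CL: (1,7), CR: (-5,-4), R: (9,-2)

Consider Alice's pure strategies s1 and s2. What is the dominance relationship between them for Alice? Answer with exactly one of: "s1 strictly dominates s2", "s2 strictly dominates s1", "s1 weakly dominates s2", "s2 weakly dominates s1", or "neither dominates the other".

s1's payoffs vs s2's, by Bob's action — L: 4>-2, CL: 1<3, CR: 6>-5, R: -3<6.
s1 does better at L, CR but worse at CL, R; neither strategy dominates the other.

neither dominates the other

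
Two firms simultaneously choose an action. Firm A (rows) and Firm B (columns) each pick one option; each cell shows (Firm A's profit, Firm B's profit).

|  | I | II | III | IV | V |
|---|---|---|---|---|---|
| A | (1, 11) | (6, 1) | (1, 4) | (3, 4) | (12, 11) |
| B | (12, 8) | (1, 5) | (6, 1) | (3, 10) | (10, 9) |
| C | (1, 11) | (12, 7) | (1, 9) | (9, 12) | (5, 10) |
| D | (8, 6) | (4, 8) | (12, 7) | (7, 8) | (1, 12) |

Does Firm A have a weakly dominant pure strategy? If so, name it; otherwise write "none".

A fails to dominate B at I (1<12).
B fails to dominate A at II (1<6).
C fails to dominate A at V (5<12).
D fails to dominate A at II (4<6).
No single strategy dominates all the others.

none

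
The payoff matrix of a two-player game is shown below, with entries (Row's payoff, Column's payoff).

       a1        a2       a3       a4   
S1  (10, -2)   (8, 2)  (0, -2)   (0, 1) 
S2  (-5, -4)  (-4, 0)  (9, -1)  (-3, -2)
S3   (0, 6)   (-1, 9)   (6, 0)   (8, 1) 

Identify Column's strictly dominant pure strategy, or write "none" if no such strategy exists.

a2

a2 vs a1: S1: 2>-2, S2: 0>-4, S3: 9>6.
a2 vs a3: S1: 2>-2, S2: 0>-1, S3: 9>0.
a2 vs a4: S1: 2>1, S2: 0>-2, S3: 9>1.
a2 strictly beats every other strategy against every opponent action, so it is strictly dominant.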